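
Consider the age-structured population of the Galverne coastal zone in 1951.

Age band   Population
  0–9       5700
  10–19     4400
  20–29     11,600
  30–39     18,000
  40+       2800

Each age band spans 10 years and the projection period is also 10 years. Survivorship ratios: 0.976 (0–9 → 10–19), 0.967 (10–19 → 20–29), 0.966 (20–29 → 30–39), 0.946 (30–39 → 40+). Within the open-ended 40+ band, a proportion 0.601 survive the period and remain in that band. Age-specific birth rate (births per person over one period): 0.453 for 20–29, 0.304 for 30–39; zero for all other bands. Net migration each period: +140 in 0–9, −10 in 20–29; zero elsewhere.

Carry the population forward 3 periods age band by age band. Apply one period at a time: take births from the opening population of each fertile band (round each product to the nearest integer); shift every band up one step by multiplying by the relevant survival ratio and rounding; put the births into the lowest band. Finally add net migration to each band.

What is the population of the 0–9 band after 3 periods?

— Period 1 —
Births: 11600 × 0.453 = 5255, 18000 × 0.304 = 5472 ⇒ total 10727
10–19: 5700 × 0.976 = 5563
20–29: 4400 × 0.967 = 4255
30–39: 11600 × 0.966 = 11206
40+: 18000 × 0.946 + 2800 × 0.601 = 17028 + 1683 = 18711
Net migration: 0–9 + 140 → 10867; 20–29 − 10 → 4245
→ [10867, 5563, 4245, 11206, 18711]
— Period 2 —
Births: 4245 × 0.453 = 1923, 11206 × 0.304 = 3407 ⇒ total 5330
10–19: 10867 × 0.976 = 10606
20–29: 5563 × 0.967 = 5379
30–39: 4245 × 0.966 = 4101
40+: 11206 × 0.946 + 18711 × 0.601 = 10601 + 11245 = 21846
Net migration: 0–9 + 140 → 5470; 20–29 − 10 → 5369
→ [5470, 10606, 5369, 4101, 21846]
— Period 3 —
Births: 5369 × 0.453 = 2432, 4101 × 0.304 = 1247 ⇒ total 3679
10–19: 5470 × 0.976 = 5339
20–29: 10606 × 0.967 = 10256
30–39: 5369 × 0.966 = 5186
40+: 4101 × 0.946 + 21846 × 0.601 = 3880 + 13129 = 17009
Net migration: 0–9 + 140 → 3819; 20–29 − 10 → 10246
→ [3819, 5339, 10246, 5186, 17009]

3819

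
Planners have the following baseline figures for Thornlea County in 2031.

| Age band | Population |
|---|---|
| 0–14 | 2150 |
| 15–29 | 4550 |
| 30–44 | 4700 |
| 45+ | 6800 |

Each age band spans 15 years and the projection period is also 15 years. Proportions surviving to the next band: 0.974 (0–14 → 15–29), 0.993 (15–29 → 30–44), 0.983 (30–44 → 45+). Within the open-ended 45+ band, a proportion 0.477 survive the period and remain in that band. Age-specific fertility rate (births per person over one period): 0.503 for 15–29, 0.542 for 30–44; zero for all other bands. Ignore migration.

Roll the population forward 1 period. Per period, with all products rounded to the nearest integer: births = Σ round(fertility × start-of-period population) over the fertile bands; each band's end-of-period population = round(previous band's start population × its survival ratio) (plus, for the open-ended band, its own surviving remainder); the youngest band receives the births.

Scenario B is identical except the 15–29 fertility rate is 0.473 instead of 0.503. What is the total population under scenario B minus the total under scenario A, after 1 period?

-137

(Bands numbered youngest = 1 to oldest = 4.)
Period 1.
Births: 4550 × 0.503 = 2289  |  4700 × 0.542 = 2547 → total 4836
Band 2: 2150 × 0.974 = 2094
Band 3: 4550 × 0.993 = 4518
Band 4: 4700 × 0.983 + 6800 × 0.477 = 4620 + 3244 = 7864
Population now: 0–14=4836, 15–29=2094, 30–44=4518, 45+=7864
Scenario A total after 1 period: 19312
Scenario B projection —
Period 1.
Births: 4550 × 0.473 = 2152  |  4700 × 0.542 = 2547 → total 4699
Band 2: 2150 × 0.974 = 2094
Band 3: 4550 × 0.993 = 4518
Band 4: 4700 × 0.983 + 6800 × 0.477 = 4620 + 3244 = 7864
Population now: 0–14=4699, 15–29=2094, 30–44=4518, 45+=7864
Scenario B total after 1 period: 19175
Difference B − A = 19175 − 19312 = -137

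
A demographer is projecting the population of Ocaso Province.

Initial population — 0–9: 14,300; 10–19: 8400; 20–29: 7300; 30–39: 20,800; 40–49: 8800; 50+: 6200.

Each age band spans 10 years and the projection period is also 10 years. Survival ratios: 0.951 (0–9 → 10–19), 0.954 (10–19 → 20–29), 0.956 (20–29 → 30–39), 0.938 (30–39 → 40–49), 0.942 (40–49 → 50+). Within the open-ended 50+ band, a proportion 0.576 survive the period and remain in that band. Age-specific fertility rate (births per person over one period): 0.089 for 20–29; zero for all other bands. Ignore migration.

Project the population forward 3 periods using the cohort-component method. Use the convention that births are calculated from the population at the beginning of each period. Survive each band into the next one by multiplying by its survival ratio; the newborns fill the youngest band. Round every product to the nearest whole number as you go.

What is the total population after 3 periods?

42698

Call the bands 1 to 6, youngest first.
Period 1.
Births: 7300 × 0.089 = 650
Band 2: 14300 × 0.951 = 13599
Band 3: 8400 × 0.954 = 8014
Band 4: 7300 × 0.956 = 6979
Band 5: 20800 × 0.938 = 19510
Band 6: 8800 × 0.942 + 6200 × 0.576 = 8290 + 3571 = 11861
Giving 650 / 13599 / 8014 / 6979 / 19510 / 11861.
Period 2.
Births: 8014 × 0.089 = 713
Band 2: 650 × 0.951 = 618
Band 3: 13599 × 0.954 = 12973
Band 4: 8014 × 0.956 = 7661
Band 5: 6979 × 0.938 = 6546
Band 6: 19510 × 0.942 + 11861 × 0.576 = 18378 + 6832 = 25210
Giving 713 / 618 / 12973 / 7661 / 6546 / 25210.
Period 3.
Births: 12973 × 0.089 = 1155
Band 2: 713 × 0.951 = 678
Band 3: 618 × 0.954 = 590
Band 4: 12973 × 0.956 = 12402
Band 5: 7661 × 0.938 = 7186
Band 6: 6546 × 0.942 + 25210 × 0.576 = 6166 + 14521 = 20687
Giving 1155 / 678 / 590 / 12402 / 7186 / 20687.
Total after period 3: 1155 + 678 + 590 + 12402 + 7186 + 20687 = 42698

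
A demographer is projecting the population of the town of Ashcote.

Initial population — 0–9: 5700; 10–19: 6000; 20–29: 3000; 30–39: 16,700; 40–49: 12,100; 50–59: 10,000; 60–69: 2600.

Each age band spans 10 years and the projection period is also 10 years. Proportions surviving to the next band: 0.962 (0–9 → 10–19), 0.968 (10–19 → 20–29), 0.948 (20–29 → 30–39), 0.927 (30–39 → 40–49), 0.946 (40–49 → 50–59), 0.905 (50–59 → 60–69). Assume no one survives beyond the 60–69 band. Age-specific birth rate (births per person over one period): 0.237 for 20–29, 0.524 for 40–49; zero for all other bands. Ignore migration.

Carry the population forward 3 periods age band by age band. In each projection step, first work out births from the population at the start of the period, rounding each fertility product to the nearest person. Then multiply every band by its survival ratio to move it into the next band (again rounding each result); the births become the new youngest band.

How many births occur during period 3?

Let band 1 be 0–9 through band 7 = 60–69.
[period 1]
Births: 3000 * 0.237 = 711, 12100 * 0.524 = 6340 → 7051
Band 2: 5700 * 0.962 = 5483
Band 3: 6000 * 0.968 = 5808
Band 4: 3000 * 0.948 = 2844
Band 5: 16700 * 0.927 = 15481
Band 6: 12100 * 0.946 = 11447
Band 7: 10000 * 0.905 = 9050
Giving 7051 / 5483 / 5808 / 2844 / 15481 / 11447 / 9050.
[period 2]
Births: 5808 * 0.237 = 1376, 15481 * 0.524 = 8112 → 9488
Band 2: 7051 * 0.962 = 6783
Band 3: 5483 * 0.968 = 5308
Band 4: 5808 * 0.948 = 5506
Band 5: 2844 * 0.927 = 2636
Band 6: 15481 * 0.946 = 14645
Band 7: 11447 * 0.905 = 10360
Giving 9488 / 6783 / 5308 / 5506 / 2636 / 14645 / 10360.
[period 3]
Births: 5308 * 0.237 = 1258, 2636 * 0.524 = 1381 → 2639
Band 2: 9488 * 0.962 = 9127
Band 3: 6783 * 0.968 = 6566
Band 4: 5308 * 0.948 = 5032
Band 5: 5506 * 0.927 = 5104
Band 6: 2636 * 0.946 = 2494
Band 7: 14645 * 0.905 = 13254
Giving 2639 / 9127 / 6566 / 5032 / 5104 / 2494 / 13254.

2639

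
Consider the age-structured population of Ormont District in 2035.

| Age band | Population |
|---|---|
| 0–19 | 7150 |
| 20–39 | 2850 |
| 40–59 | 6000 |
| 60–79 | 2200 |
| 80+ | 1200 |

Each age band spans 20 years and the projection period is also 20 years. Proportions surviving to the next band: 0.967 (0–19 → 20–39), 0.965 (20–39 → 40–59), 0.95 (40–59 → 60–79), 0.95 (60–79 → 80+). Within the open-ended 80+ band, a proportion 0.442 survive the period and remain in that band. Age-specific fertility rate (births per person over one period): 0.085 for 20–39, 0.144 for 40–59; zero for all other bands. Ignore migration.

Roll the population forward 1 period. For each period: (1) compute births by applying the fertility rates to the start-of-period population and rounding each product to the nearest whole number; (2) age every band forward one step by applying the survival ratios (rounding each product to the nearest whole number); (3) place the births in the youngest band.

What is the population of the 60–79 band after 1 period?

5700

Call the bands 1 to 5, youngest first.
Period 1.
Births: 2850 × 0.085 = 242, 6000 × 0.144 = 864 ⇒ total 1106
Band 2: 7150 × 0.967 = 6914
Band 3: 2850 × 0.965 = 2750
Band 4: 6000 × 0.95 = 5700
Band 5: 2200 × 0.95 + 1200 × 0.442 = 2090 + 530 = 2620
Population now: 0–19=1106, 20–39=6914, 40–59=2750, 60–79=5700, 80+=2620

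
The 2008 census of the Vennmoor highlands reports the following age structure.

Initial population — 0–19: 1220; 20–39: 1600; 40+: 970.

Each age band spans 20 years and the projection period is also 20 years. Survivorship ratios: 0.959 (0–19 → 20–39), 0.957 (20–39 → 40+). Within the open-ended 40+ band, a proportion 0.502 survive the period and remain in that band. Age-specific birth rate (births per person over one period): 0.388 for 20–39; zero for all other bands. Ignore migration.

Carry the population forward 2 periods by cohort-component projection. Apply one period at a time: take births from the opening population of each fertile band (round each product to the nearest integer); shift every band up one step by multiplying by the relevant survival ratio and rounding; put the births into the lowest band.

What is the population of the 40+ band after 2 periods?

(Groups numbered youngest = 1 to oldest = 3.)
— Period 1 —
Births: 1600 * 0.388 = 621
Group 2: 1220 * 0.959 = 1170
Group 3: 1600 * 0.957 + 970 * 0.502 = 1531 + 487 = 2018
→ [621, 1170, 2018]
— Period 2 —
Births: 1170 * 0.388 = 454
Group 2: 621 * 0.959 = 596
Group 3: 1170 * 0.957 + 2018 * 0.502 = 1120 + 1013 = 2133
→ [454, 596, 2133]

2133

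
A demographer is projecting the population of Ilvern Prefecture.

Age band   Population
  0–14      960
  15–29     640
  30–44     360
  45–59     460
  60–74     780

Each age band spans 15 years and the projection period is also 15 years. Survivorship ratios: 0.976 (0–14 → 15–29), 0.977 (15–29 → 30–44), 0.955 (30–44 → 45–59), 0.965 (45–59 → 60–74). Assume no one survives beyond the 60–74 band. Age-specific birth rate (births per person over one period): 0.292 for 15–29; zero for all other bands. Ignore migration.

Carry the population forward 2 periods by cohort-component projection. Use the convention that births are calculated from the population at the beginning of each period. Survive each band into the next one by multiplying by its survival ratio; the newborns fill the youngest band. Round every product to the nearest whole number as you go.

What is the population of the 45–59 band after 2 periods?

597

Period 1.
Births: 640 × 0.292 = 187
15–29: 960 × 0.976 = 937
30–44: 640 × 0.977 = 625
45–59: 360 × 0.955 = 344
60–74: 460 × 0.965 = 444
End of period: [187, 937, 625, 344, 444]
Period 2.
Births: 937 × 0.292 = 274
15–29: 187 × 0.976 = 183
30–44: 937 × 0.977 = 915
45–59: 625 × 0.955 = 597
60–74: 344 × 0.965 = 332
End of period: [274, 183, 915, 597, 332]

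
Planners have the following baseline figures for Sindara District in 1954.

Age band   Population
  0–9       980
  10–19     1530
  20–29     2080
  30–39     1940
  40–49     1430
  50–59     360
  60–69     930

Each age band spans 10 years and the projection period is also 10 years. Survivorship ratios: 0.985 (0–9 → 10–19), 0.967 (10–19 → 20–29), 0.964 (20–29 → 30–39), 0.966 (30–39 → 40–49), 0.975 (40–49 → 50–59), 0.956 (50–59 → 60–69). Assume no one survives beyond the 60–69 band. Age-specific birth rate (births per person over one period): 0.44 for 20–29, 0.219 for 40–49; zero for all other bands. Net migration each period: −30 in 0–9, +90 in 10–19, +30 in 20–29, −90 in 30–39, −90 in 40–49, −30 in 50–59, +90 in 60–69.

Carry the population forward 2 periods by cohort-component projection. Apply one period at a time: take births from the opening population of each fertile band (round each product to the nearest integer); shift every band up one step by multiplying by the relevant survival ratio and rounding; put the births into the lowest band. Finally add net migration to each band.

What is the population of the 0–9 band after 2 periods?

Let band 1 be 0–9 through band 7 = 60–69.
Period 1.
Births: 2080 × 0.44 = 915  |  1430 × 0.219 = 313 → total 1228
Band 2: 980 × 0.985 = 965
Band 3: 1530 × 0.967 = 1480
Band 4: 2080 × 0.964 = 2005
Band 5: 1940 × 0.966 = 1874
Band 6: 1430 × 0.975 = 1394
Band 7: 360 × 0.956 = 344
Net migration: Band 1 − 30 → 1198; Band 2 + 90 → 1055; Band 3 + 30 → 1510; Band 4 − 90 → 1915; Band 5 − 90 → 1784; Band 6 − 30 → 1364; Band 7 + 90 → 434
Population now: 0–9=1198, 10–19=1055, 20–29=1510, 30–39=1915, 40–49=1784, 50–59=1364, 60–69=434
Period 2.
Births: 1510 × 0.44 = 664  |  1784 × 0.219 = 391 → total 1055
Band 2: 1198 × 0.985 = 1180
Band 3: 1055 × 0.967 = 1020
Band 4: 1510 × 0.964 = 1456
Band 5: 1915 × 0.966 = 1850
Band 6: 1784 × 0.975 = 1739
Band 7: 1364 × 0.956 = 1304
Net migration: Band 1 − 30 → 1025; Band 2 + 90 → 1270; Band 3 + 30 → 1050; Band 4 − 90 → 1366; Band 5 − 90 → 1760; Band 6 − 30 → 1709; Band 7 + 90 → 1394
Population now: 0–9=1025, 10–19=1270, 20–29=1050, 30–39=1366, 40–49=1760, 50–59=1709, 60–69=1394

1025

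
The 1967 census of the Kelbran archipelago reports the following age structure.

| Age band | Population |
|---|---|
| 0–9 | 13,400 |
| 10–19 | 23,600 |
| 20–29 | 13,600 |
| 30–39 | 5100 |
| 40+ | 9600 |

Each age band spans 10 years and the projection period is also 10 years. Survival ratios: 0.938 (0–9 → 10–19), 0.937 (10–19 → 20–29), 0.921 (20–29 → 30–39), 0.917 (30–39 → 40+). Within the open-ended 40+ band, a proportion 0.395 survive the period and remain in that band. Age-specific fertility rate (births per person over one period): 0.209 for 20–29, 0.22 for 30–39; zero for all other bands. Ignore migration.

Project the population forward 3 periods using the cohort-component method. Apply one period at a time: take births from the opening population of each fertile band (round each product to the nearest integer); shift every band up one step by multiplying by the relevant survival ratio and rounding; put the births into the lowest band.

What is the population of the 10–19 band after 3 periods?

(Groups numbered youngest = 1 to oldest = 5.)
— Period 1 —
Births: 13600 × 0.209 = 2842  |  5100 × 0.22 = 1122 — total 3964
Group 2: 13400 × 0.938 = 12569
Group 3: 23600 × 0.937 = 22113
Group 4: 13600 × 0.921 = 12526
Group 5: 5100 × 0.917 + 9600 × 0.395 = 4677 + 3792 = 8469
Giving 3964 / 12569 / 22113 / 12526 / 8469.
— Period 2 —
Births: 22113 × 0.209 = 4622  |  12526 × 0.22 = 2756 — total 7378
Group 2: 3964 × 0.938 = 3718
Group 3: 12569 × 0.937 = 11777
Group 4: 22113 × 0.921 = 20366
Group 5: 12526 × 0.917 + 8469 × 0.395 = 11486 + 3345 = 14831
Giving 7378 / 3718 / 11777 / 20366 / 14831.
— Period 3 —
Births: 11777 × 0.209 = 2461  |  20366 × 0.22 = 4481 — total 6942
Group 2: 7378 × 0.938 = 6921
Group 3: 3718 × 0.937 = 3484
Group 4: 11777 × 0.921 = 10847
Group 5: 20366 × 0.917 + 14831 × 0.395 = 18676 + 5858 = 24534
Giving 6942 / 6921 / 3484 / 10847 / 24534.

6921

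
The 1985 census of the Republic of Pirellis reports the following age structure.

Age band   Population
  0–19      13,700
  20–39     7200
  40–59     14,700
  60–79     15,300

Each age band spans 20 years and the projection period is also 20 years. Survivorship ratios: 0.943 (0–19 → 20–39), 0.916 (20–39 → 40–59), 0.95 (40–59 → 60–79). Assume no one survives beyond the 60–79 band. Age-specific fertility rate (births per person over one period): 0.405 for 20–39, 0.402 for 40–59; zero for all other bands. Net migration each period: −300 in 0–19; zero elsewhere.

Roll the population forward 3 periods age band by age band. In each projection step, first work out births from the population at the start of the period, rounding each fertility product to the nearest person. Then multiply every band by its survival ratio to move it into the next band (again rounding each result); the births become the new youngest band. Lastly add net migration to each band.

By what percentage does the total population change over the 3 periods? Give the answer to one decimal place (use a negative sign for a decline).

-34.2

Let band 1 be 0–19 through band 4 = 60–79.
Period 1:
Births: 7200 * 0.405 = 2916 ; 14700 * 0.402 = 5909 → 8825
Band 2: 13700 * 0.943 = 12919
Band 3: 7200 * 0.916 = 6595
Band 4: 14700 * 0.95 = 13965
Net migration: Band 1 − 300 → 8525
→ [8525, 12919, 6595, 13965]
Period 2:
Births: 12919 * 0.405 = 5232 ; 6595 * 0.402 = 2651 → 7883
Band 2: 8525 * 0.943 = 8039
Band 3: 12919 * 0.916 = 11834
Band 4: 6595 * 0.95 = 6265
Net migration: Band 1 − 300 → 7583
→ [7583, 8039, 11834, 6265]
Period 3:
Births: 8039 * 0.405 = 3256 ; 11834 * 0.402 = 4757 → 8013
Band 2: 7583 * 0.943 = 7151
Band 3: 8039 * 0.916 = 7364
Band 4: 11834 * 0.95 = 11242
Net migration: Band 1 − 300 → 7713
→ [7713, 7151, 7364, 11242]
Total: 50900 → 33470; change = -17430; percentage change = -34.2%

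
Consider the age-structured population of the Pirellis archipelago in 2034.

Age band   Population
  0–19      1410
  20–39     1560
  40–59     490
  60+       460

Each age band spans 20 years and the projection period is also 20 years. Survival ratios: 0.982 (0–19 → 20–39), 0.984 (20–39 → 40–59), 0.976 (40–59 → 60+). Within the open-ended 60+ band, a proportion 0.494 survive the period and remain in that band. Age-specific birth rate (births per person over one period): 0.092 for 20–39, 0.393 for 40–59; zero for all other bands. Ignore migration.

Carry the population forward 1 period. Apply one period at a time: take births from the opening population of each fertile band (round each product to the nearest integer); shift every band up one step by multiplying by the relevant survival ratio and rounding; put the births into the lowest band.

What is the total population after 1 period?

3962

Let band 1 be 0–19 through band 4 = 60+.
[period 1]
Births: 1560 * 0.092 = 144  |  490 * 0.393 = 193 — total 337
Band 2: 1410 * 0.982 = 1385
Band 3: 1560 * 0.984 = 1535
Band 4: 490 * 0.976 + 460 * 0.494 = 478 + 227 = 705
Giving 337 / 1385 / 1535 / 705.
Total after period 1: 337 + 1385 + 1535 + 705 = 3962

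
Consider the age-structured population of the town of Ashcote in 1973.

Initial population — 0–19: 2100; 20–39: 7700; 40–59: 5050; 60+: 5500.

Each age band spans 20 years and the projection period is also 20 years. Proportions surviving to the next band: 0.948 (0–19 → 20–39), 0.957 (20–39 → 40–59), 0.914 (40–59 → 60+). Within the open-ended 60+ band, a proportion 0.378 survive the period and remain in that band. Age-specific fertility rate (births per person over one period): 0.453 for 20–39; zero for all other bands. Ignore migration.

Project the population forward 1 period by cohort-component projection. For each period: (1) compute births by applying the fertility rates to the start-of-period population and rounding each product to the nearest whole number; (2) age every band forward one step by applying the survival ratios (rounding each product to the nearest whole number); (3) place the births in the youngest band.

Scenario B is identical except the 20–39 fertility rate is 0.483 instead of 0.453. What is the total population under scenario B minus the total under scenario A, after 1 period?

231

Let band 1 be 0–19 through band 4 = 60+.
After projecting period 1:
Births: 7700 × 0.453 = 3488
Band 2: 2100 × 0.948 = 1991
Band 3: 7700 × 0.957 = 7369
Band 4: 5050 × 0.914 + 5500 × 0.378 = 4616 + 2079 = 6695
End of period: [3488, 1991, 7369, 6695]
Scenario A total after 1 period: 19543
Scenario B projection —
After projecting period 1:
Births: 7700 × 0.483 = 3719
Band 2: 2100 × 0.948 = 1991
Band 3: 7700 × 0.957 = 7369
Band 4: 5050 × 0.914 + 5500 × 0.378 = 4616 + 2079 = 6695
End of period: [3719, 1991, 7369, 6695]
Scenario B total after 1 period: 19774
Difference B − A = 19774 − 19543 = 231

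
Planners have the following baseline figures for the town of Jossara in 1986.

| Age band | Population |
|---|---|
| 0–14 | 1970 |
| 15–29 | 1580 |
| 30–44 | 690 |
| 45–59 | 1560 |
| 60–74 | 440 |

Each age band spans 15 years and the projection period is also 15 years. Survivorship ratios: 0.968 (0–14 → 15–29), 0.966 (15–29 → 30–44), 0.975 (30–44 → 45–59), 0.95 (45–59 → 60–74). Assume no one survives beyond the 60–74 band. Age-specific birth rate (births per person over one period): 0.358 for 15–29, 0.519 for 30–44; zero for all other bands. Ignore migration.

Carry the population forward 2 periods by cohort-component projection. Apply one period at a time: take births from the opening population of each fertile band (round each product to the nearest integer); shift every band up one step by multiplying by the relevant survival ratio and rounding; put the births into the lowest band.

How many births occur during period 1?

Call the bands 1 to 5, youngest first.
Period 1:
Births: 1580 × 0.358 = 566  |  690 × 0.519 = 358 ⇒ total 924
Band 2: 1970 × 0.968 = 1907
Band 3: 1580 × 0.966 = 1526
Band 4: 690 × 0.975 = 673
Band 5: 1560 × 0.95 = 1482
End of period: [924, 1907, 1526, 673, 1482]

924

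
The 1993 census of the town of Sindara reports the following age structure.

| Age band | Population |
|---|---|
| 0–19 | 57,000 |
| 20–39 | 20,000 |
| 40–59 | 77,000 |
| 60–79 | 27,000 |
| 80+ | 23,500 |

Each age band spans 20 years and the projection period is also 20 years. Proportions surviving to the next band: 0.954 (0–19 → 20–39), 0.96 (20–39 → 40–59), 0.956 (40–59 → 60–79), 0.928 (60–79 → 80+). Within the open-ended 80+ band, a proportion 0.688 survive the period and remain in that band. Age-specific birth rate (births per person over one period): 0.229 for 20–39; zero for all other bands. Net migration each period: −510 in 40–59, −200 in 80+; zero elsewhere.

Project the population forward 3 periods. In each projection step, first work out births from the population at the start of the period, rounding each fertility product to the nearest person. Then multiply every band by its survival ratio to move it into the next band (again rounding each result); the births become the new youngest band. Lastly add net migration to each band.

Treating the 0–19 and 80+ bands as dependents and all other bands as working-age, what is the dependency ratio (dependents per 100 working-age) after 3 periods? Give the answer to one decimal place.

Period 1.
Births: 20000 * 0.229 = 4580
20–39: 57000 * 0.954 = 54378
40–59: 20000 * 0.96 = 19200
60–79: 77000 * 0.956 = 73612
80+: 27000 * 0.928 + 23500 * 0.688 = 25056 + 16168 = 41224
Net migration: 40–59 − 510 → 18690; 80+ − 200 → 41024
End of period: [4580, 54378, 18690, 73612, 41024]
Period 2.
Births: 54378 * 0.229 = 12453
20–39: 4580 * 0.954 = 4369
40–59: 54378 * 0.96 = 52203
60–79: 18690 * 0.956 = 17868
80+: 73612 * 0.928 + 41024 * 0.688 = 68312 + 28225 = 96537
Net migration: 40–59 − 510 → 51693; 80+ − 200 → 96337
End of period: [12453, 4369, 51693, 17868, 96337]
Period 3.
Births: 4369 * 0.229 = 1001
20–39: 12453 * 0.954 = 11880
40–59: 4369 * 0.96 = 4194
60–79: 51693 * 0.956 = 49419
80+: 17868 * 0.928 + 96337 * 0.688 = 16582 + 66280 = 82862
Net migration: 40–59 − 510 → 3684; 80+ − 200 → 82662
End of period: [1001, 11880, 3684, 49419, 82662]
Dependents (band 0–19 + band 80+) = 1001 + 82662 = 83663; working-age = 64983; ratio = 83663/64983 × 100 = 128.7

128.7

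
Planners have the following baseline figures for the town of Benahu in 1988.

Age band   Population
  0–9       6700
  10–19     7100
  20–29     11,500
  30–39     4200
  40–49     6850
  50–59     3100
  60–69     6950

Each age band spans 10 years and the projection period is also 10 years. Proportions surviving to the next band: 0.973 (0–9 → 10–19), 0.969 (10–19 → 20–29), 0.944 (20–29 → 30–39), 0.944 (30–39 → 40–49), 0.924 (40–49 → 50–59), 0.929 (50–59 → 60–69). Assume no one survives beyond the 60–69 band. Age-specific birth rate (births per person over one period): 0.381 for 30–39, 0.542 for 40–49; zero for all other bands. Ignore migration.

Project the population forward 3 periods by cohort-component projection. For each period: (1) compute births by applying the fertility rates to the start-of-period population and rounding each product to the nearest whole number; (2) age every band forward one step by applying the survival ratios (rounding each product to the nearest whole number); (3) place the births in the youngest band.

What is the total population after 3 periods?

After projecting period 1:
Births: 4200 × 0.381 = 1600  |  6850 × 0.542 = 3713 ⇒ total 5313
10–19: 6700 × 0.973 = 6519
20–29: 7100 × 0.969 = 6880
30–39: 11500 × 0.944 = 10856
40–49: 4200 × 0.944 = 3965
50–59: 6850 × 0.924 = 6329
60–69: 3100 × 0.929 = 2880
Population now: 0–9=5313, 10–19=6519, 20–29=6880, 30–39=10856, 40–49=3965, 50–59=6329, 60–69=2880
After projecting period 2:
Births: 10856 × 0.381 = 4136  |  3965 × 0.542 = 2149 ⇒ total 6285
10–19: 5313 × 0.973 = 5170
20–29: 6519 × 0.969 = 6317
30–39: 6880 × 0.944 = 6495
40–49: 10856 × 0.944 = 10248
50–59: 3965 × 0.924 = 3664
60–69: 6329 × 0.929 = 5880
Population now: 0–9=6285, 10–19=5170, 20–29=6317, 30–39=6495, 40–49=10248, 50–59=3664, 60–69=5880
After projecting period 3:
Births: 6495 × 0.381 = 2475  |  10248 × 0.542 = 5554 ⇒ total 8029
10–19: 6285 × 0.973 = 6115
20–29: 5170 × 0.969 = 5010
30–39: 6317 × 0.944 = 5963
40–49: 6495 × 0.944 = 6131
50–59: 10248 × 0.924 = 9469
60–69: 3664 × 0.929 = 3404
Population now: 0–9=8029, 10–19=6115, 20–29=5010, 30–39=5963, 40–49=6131, 50–59=9469, 60–69=3404
Total after period 3: 8029 + 6115 + 5010 + 5963 + 6131 + 9469 + 3404 = 44121

44121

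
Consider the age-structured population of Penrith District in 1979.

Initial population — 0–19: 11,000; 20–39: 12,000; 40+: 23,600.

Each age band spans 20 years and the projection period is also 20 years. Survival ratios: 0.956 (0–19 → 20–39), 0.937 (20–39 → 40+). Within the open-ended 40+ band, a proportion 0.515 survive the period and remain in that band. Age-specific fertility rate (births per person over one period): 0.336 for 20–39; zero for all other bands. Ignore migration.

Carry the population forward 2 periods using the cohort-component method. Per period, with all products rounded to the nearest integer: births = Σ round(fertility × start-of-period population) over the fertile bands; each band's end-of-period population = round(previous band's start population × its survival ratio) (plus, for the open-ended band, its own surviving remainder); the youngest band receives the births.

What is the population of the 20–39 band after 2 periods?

Let band 1 be 0–19 through band 3 = 40+.
[period 1]
Births: 12000 * 0.336 = 4032
Band 2: 11000 * 0.956 = 10516
Band 3: 12000 * 0.937 + 23600 * 0.515 = 11244 + 12154 = 23398
→ [4032, 10516, 23398]
[period 2]
Births: 10516 * 0.336 = 3533
Band 2: 4032 * 0.956 = 3855
Band 3: 10516 * 0.937 + 23398 * 0.515 = 9853 + 12050 = 21903
→ [3533, 3855, 21903]

3855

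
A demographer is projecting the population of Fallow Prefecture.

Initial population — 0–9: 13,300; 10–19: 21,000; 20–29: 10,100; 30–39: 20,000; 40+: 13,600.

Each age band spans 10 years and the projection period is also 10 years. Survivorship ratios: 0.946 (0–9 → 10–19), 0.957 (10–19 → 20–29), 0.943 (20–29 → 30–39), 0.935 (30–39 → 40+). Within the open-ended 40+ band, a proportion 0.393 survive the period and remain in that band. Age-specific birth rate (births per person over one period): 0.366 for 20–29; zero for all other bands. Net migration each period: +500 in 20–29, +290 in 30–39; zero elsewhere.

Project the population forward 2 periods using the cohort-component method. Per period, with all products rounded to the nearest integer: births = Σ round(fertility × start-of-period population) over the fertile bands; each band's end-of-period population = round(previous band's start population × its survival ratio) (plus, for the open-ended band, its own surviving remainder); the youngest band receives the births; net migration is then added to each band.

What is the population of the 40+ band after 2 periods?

Period 1.
Births: 10100 * 0.366 = 3697
10–19: 13300 * 0.946 = 12582
20–29: 21000 * 0.957 = 20097
30–39: 10100 * 0.943 = 9524
40+: 20000 * 0.935 + 13600 * 0.393 = 18700 + 5345 = 24045
Net migration: 20–29 + 500 → 20597; 30–39 + 290 → 9814
Giving 3697 / 12582 / 20597 / 9814 / 24045.
Period 2.
Births: 20597 * 0.366 = 7539
10–19: 3697 * 0.946 = 3497
20–29: 12582 * 0.957 = 12041
30–39: 20597 * 0.943 = 19423
40+: 9814 * 0.935 + 24045 * 0.393 = 9176 + 9450 = 18626
Net migration: 20–29 + 500 → 12541; 30–39 + 290 → 19713
Giving 7539 / 3497 / 12541 / 19713 / 18626.

18626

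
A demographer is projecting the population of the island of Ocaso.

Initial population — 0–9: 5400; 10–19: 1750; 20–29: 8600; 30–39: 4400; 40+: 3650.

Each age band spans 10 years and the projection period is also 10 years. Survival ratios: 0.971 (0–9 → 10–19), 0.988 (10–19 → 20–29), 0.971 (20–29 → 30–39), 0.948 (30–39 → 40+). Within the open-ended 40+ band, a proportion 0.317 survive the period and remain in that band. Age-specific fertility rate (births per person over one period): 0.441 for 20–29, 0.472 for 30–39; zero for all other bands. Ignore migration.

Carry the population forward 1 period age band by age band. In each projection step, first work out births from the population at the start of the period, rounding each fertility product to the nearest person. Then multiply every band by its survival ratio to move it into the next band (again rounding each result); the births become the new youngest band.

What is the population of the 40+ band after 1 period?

5328

— Period 1 —
Births: 8600 × 0.441 = 3793 ; 4400 × 0.472 = 2077 — total 5870
10–19: 5400 × 0.971 = 5243
20–29: 1750 × 0.988 = 1729
30–39: 8600 × 0.971 = 8351
40+: 4400 × 0.948 + 3650 × 0.317 = 4171 + 1157 = 5328
Population now: 0–9=5870, 10–19=5243, 20–29=1729, 30–39=8351, 40+=5328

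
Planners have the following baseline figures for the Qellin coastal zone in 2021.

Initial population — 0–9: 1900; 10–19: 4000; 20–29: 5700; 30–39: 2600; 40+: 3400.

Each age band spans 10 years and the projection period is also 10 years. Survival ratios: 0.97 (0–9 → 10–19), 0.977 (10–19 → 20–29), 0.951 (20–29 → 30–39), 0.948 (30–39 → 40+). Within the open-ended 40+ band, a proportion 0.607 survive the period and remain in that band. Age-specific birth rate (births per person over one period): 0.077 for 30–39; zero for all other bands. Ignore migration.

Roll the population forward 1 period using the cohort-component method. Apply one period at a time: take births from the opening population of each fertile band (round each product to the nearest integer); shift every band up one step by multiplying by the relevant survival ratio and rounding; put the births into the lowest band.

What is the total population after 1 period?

Let group 1 be 0–9 through group 5 = 40+.
— Period 1 —
Births: 2600 * 0.077 = 200
Group 2: 1900 * 0.97 = 1843
Group 3: 4000 * 0.977 = 3908
Group 4: 5700 * 0.951 = 5421
Group 5: 2600 * 0.948 + 3400 * 0.607 = 2465 + 2064 = 4529
Population now: 0–9=200, 10–19=1843, 20–29=3908, 30–39=5421, 40+=4529
Total after period 1: 200 + 1843 + 3908 + 5421 + 4529 = 15901

15901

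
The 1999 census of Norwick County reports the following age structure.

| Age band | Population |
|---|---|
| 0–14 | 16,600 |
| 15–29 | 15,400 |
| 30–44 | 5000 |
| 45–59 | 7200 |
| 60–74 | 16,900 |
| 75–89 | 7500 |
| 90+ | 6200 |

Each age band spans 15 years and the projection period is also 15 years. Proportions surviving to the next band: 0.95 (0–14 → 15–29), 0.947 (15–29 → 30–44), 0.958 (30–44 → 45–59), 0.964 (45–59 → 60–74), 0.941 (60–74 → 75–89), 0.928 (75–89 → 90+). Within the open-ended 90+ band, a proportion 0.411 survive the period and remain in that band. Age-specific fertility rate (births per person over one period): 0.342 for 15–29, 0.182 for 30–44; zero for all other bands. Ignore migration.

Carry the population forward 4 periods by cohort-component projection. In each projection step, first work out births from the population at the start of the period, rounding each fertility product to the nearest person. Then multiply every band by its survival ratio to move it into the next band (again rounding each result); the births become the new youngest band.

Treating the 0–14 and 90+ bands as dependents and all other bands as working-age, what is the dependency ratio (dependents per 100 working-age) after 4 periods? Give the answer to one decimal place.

30.6

Numbering the bands 1..7 from youngest to oldest:
[period 1]
Births: 15400 × 0.342 = 5267  |  5000 × 0.182 = 910 ⇒ total 6177
Band 2: 16600 × 0.95 = 15770
Band 3: 15400 × 0.947 = 14584
Band 4: 5000 × 0.958 = 4790
Band 5: 7200 × 0.964 = 6941
Band 6: 16900 × 0.941 = 15903
Band 7: 7500 × 0.928 + 6200 × 0.411 = 6960 + 2548 = 9508
→ [6177, 15770, 14584, 4790, 6941, 15903, 9508]
[period 2]
Births: 15770 × 0.342 = 5393  |  14584 × 0.182 = 2654 ⇒ total 8047
Band 2: 6177 × 0.95 = 5868
Band 3: 15770 × 0.947 = 14934
Band 4: 14584 × 0.958 = 13971
Band 5: 4790 × 0.964 = 4618
Band 6: 6941 × 0.941 = 6531
Band 7: 15903 × 0.928 + 9508 × 0.411 = 14758 + 3908 = 18666
→ [8047, 5868, 14934, 13971, 4618, 6531, 18666]
[period 3]
Births: 5868 × 0.342 = 2007  |  14934 × 0.182 = 2718 ⇒ total 4725
Band 2: 8047 × 0.95 = 7645
Band 3: 5868 × 0.947 = 5557
Band 4: 14934 × 0.958 = 14307
Band 5: 13971 × 0.964 = 13468
Band 6: 4618 × 0.941 = 4346
Band 7: 6531 × 0.928 + 18666 × 0.411 = 6061 + 7672 = 13733
→ [4725, 7645, 5557, 14307, 13468, 4346, 13733]
[period 4]
Births: 7645 × 0.342 = 2615  |  5557 × 0.182 = 1011 ⇒ total 3626
Band 2: 4725 × 0.95 = 4489
Band 3: 7645 × 0.947 = 7240
Band 4: 5557 × 0.958 = 5324
Band 5: 14307 × 0.964 = 13792
Band 6: 13468 × 0.941 = 12673
Band 7: 4346 × 0.928 + 13733 × 0.411 = 4033 + 5644 = 9677
→ [3626, 4489, 7240, 5324, 13792, 12673, 9677]
Dependents (band 0–14 + band 90+) = 3626 + 9677 = 13303; working-age = 43518; ratio = 13303/43518 × 100 = 30.6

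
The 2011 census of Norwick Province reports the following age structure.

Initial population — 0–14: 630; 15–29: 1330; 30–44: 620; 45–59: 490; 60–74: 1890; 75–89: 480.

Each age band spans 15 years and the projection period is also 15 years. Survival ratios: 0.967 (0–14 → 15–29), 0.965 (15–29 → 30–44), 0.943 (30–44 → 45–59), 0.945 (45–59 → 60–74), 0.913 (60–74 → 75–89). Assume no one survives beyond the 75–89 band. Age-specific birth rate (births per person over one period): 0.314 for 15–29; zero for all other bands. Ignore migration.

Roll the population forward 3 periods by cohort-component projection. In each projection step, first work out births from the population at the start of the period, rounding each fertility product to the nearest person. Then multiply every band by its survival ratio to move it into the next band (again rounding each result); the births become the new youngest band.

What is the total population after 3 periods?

Numbering the groups 1..6 from youngest to oldest:
— Period 1 —
Births: 1330 * 0.314 = 418
Group 2: 630 * 0.967 = 609
Group 3: 1330 * 0.965 = 1283
Group 4: 620 * 0.943 = 585
Group 5: 490 * 0.945 = 463
Group 6: 1890 * 0.913 = 1726
Giving 418 / 609 / 1283 / 585 / 463 / 1726.
— Period 2 —
Births: 609 * 0.314 = 191
Group 2: 418 * 0.967 = 404
Group 3: 609 * 0.965 = 588
Group 4: 1283 * 0.943 = 1210
Group 5: 585 * 0.945 = 553
Group 6: 463 * 0.913 = 423
Giving 191 / 404 / 588 / 1210 / 553 / 423.
— Period 3 —
Births: 404 * 0.314 = 127
Group 2: 191 * 0.967 = 185
Group 3: 404 * 0.965 = 390
Group 4: 588 * 0.943 = 554
Group 5: 1210 * 0.945 = 1143
Group 6: 553 * 0.913 = 505
Giving 127 / 185 / 390 / 554 / 1143 / 505.
Total after period 3: 127 + 185 + 390 + 554 + 1143 + 505 = 2904

2904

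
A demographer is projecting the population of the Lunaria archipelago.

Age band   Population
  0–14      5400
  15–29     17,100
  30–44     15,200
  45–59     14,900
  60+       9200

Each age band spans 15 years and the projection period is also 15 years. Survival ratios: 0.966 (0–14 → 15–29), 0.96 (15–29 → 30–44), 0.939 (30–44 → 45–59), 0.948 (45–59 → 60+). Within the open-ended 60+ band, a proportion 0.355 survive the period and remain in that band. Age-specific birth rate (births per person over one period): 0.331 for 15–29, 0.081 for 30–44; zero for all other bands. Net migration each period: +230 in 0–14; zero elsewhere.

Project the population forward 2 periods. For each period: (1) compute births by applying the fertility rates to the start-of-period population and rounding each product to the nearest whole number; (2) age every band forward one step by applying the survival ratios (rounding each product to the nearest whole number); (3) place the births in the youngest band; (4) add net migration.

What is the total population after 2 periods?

After projecting period 1:
Births: 17100 × 0.331 = 5660  |  15200 × 0.081 = 1231 → total 6891
15–29: 5400 × 0.966 = 5216
30–44: 17100 × 0.96 = 16416
45–59: 15200 × 0.939 = 14273
60+: 14900 × 0.948 + 9200 × 0.355 = 14125 + 3266 = 17391
Net migration: 0–14 + 230 → 7121
→ [7121, 5216, 16416, 14273, 17391]
After projecting period 2:
Births: 5216 × 0.331 = 1726  |  16416 × 0.081 = 1330 → total 3056
15–29: 7121 × 0.966 = 6879
30–44: 5216 × 0.96 = 5007
45–59: 16416 × 0.939 = 15415
60+: 14273 × 0.948 + 17391 × 0.355 = 13531 + 6174 = 19705
Net migration: 0–14 + 230 → 3286
→ [3286, 6879, 5007, 15415, 19705]
Total after period 2: 3286 + 6879 + 5007 + 15415 + 19705 = 50292

50292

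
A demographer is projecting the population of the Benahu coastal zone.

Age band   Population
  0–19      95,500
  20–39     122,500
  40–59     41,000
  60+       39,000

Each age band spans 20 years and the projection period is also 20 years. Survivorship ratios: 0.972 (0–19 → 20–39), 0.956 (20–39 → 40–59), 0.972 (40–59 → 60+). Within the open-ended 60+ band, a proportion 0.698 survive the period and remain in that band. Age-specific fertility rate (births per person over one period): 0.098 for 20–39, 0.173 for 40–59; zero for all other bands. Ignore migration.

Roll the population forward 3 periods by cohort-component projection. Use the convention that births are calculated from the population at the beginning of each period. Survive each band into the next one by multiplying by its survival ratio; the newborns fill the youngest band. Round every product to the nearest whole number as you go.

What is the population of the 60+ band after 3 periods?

(Groups numbered youngest = 1 to oldest = 4.)
[period 1]
Births: 122500 * 0.098 = 12005  |  41000 * 0.173 = 7093 — total 19098
Group 2: 95500 * 0.972 = 92826
Group 3: 122500 * 0.956 = 117110
Group 4: 41000 * 0.972 + 39000 * 0.698 = 39852 + 27222 = 67074
End of period: [19098, 92826, 117110, 67074]
[period 2]
Births: 92826 * 0.098 = 9097  |  117110 * 0.173 = 20260 — total 29357
Group 2: 19098 * 0.972 = 18563
Group 3: 92826 * 0.956 = 88742
Group 4: 117110 * 0.972 + 67074 * 0.698 = 113831 + 46818 = 160649
End of period: [29357, 18563, 88742, 160649]
[period 3]
Births: 18563 * 0.098 = 1819  |  88742 * 0.173 = 15352 — total 17171
Group 2: 29357 * 0.972 = 28535
Group 3: 18563 * 0.956 = 17746
Group 4: 88742 * 0.972 + 160649 * 0.698 = 86257 + 112133 = 198390
End of period: [17171, 28535, 17746, 198390]

198390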